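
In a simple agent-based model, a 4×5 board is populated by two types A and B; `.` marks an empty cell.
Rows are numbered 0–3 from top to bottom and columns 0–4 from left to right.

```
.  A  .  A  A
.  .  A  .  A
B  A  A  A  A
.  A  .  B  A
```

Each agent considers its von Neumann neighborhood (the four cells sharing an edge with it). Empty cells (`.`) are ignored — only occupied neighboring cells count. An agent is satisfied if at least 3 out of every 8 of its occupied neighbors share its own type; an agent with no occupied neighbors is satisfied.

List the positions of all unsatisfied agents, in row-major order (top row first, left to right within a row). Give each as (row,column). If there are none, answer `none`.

Row 0: (0,1)A 0/0 ok · (0,3)A 1/1 ok · (0,4)A 2/2 ok
Row 1: (1,2)A 1/1 ok · (1,4)A 2/2 ok
Row 2: (2,0)B 0/1 unhappy · (2,1)A 2/3 ok · (2,2)A 3/3 ok · (2,3)A 2/3 ok · (2,4)A 3/3 ok
Row 3: (3,1)A 1/1 ok · (3,3)B 0/2 unhappy · (3,4)A 1/2 ok

(2,0), (3,3)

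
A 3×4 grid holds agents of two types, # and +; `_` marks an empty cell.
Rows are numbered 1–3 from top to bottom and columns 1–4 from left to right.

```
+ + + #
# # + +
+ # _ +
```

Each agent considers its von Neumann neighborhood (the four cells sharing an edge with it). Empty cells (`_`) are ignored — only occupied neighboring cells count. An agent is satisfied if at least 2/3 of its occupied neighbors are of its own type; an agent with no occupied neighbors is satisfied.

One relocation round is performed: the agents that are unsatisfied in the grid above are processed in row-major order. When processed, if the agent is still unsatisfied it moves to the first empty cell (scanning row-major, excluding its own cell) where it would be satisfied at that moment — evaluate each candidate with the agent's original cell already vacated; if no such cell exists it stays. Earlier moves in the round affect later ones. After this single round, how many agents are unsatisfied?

6

Initially unsatisfied (in order): (1,1), (1,4), (2,1), (2,2), (3,1), (3,2).
  (1,1) → (3,3).
  (1,4): no empty cell satisfies it; stays.
  (2,1): no empty cell satisfies it; stays.
  (2,2): no empty cell satisfies it; stays.
  (3,1): no empty cell satisfies it; stays.
  (3,2): no empty cell satisfies it; stays.
Resulting grid:
_ + + #
# # + +
+ # + +
Unsatisfied now: (1,2), (1,4), (2,1), (2,2), (3,1), (3,2).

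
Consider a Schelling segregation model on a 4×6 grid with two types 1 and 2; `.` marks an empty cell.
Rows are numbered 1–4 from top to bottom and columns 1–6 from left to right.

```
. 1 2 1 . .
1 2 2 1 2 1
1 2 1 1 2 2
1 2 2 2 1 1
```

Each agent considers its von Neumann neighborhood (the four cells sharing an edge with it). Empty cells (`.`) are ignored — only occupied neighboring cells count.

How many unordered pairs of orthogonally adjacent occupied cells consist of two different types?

Scan each occupied cell's neighbors to the right and below so each pair is counted once.
Row 1: 1(1,2)–2(1,3)≠ 1(1,2)–2(2,2)≠ 2(1,3)–1(1,4)≠ 2(1,3)–2(2,3)= 1(1,4)–1(2,4)=  → 3/5 unlike.
Row 2: 1(2,1)–2(2,2)≠ 1(2,1)–1(3,1)= 2(2,2)–2(2,3)= 2(2,2)–2(3,2)= 2(2,3)–1(2,4)≠ 2(2,3)–1(3,3)≠ 1(2,4)–2(2,5)≠ 1(2,4)–1(3,4)= 2(2,5)–1(2,6)≠ 2(2,5)–2(3,5)= 1(2,6)–2(3,6)≠  → 6/11 unlike.
Row 3: 1(3,1)–2(3,2)≠ 1(3,1)–1(4,1)= 2(3,2)–1(3,3)≠ 2(3,2)–2(4,2)= 1(3,3)–1(3,4)= 1(3,3)–2(4,3)≠ 1(3,4)–2(3,5)≠ 1(3,4)–2(4,4)≠ 2(3,5)–2(3,6)= 2(3,5)–1(4,5)≠ 2(3,6)–1(4,6)≠  → 7/11 unlike.
Row 4: 1(4,1)–2(4,2)≠ 2(4,2)–2(4,3)= 2(4,3)–2(4,4)= 2(4,4)–1(4,5)≠ 1(4,5)–1(4,6)=  → 2/5 unlike.
Total adjacent occupied pairs: 32; unlike-type pairs: 18.

18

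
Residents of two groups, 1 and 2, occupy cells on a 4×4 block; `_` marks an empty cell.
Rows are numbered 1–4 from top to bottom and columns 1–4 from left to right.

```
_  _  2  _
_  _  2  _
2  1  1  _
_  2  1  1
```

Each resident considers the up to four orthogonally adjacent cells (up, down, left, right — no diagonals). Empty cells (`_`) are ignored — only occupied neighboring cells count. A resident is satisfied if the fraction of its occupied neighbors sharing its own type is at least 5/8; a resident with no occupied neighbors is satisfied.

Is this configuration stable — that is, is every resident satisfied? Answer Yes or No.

No

(1,3)2 1/1 satisfied
(2,3)2 1/2 not
(3,1)2 0/1 not
(3,2)1 1/3 not
(3,3)1 2/3 satisfied
(4,2)2 0/2 not
(4,3)1 2/3 satisfied
(4,4)1 1/1 satisfied
For instance (2,3) has only 1/2 same-type neighbors, below 5/8.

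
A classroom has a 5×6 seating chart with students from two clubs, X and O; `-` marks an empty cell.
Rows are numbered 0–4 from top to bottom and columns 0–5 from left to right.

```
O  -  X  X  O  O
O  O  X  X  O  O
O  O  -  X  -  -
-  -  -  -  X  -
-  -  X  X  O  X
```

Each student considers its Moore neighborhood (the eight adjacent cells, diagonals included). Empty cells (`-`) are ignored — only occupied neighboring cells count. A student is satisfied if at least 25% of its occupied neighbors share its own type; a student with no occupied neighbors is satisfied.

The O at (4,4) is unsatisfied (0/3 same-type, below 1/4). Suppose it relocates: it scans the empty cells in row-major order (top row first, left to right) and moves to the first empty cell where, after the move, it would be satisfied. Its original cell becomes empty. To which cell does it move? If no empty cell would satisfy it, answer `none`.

(0,1)

Vacating (4,4). Empty cells in order:
  (0,1): 3/5 same-type → satisfied — stop here.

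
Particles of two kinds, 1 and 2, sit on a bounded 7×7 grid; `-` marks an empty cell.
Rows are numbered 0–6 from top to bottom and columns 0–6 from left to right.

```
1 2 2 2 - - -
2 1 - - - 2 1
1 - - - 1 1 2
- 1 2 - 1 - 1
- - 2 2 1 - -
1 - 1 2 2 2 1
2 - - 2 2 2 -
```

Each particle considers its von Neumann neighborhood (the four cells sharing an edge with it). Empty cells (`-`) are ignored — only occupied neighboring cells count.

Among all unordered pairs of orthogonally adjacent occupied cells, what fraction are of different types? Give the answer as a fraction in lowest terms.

Scan each occupied cell's neighbors to the right and below so each pair is counted once.
Row 0: 1(0,0)–2(0,1)≠ 1(0,0)–2(1,0)≠ 2(0,1)–2(0,2)= 2(0,1)–1(1,1)≠ 2(0,2)–2(0,3)=  → 3/5 unlike.
Row 1: 2(1,0)–1(1,1)≠ 2(1,0)–1(2,0)≠ 2(1,5)–1(1,6)≠ 2(1,5)–1(2,5)≠ 1(1,6)–2(2,6)≠  → 5/5 unlike.
Row 2: 1(2,4)–1(2,5)= 1(2,4)–1(3,4)= 1(2,5)–2(2,6)≠ 2(2,6)–1(3,6)≠  → 2/4 unlike.
Row 3: 1(3,1)–2(3,2)≠ 2(3,2)–2(4,2)= 1(3,4)–1(4,4)=  → 1/3 unlike.
Row 4: 2(4,2)–2(4,3)= 2(4,2)–1(5,2)≠ 2(4,3)–1(4,4)≠ 2(4,3)–2(5,3)= 1(4,4)–2(5,4)≠  → 3/5 unlike.
Row 5: 1(5,0)–2(6,0)≠ 1(5,2)–2(5,3)≠ 2(5,3)–2(5,4)= 2(5,3)–2(6,3)= 2(5,4)–2(5,5)= 2(5,4)–2(6,4)= 2(5,5)–1(5,6)≠ 2(5,5)–2(6,5)=  → 3/8 unlike.
Row 6: 2(6,3)–2(6,4)= 2(6,4)–2(6,5)=  → 0/2 unlike.
Total adjacent occupied pairs: 32; unlike-type pairs: 17.
17/32 is already in lowest terms.

17/32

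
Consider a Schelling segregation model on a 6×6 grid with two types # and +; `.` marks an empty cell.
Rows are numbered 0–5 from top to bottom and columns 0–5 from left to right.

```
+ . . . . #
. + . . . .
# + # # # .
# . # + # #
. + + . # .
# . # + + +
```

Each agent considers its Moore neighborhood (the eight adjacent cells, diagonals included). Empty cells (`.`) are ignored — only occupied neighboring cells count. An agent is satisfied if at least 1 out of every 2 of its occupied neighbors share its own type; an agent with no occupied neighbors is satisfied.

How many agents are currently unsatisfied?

Row 0: (0,0)+ 1/1 satisfied · (0,5)# 0/0 satisfied
Row 1: (1,1)+ 2/4 satisfied
Row 2: (2,0)# 1/3 not · (2,1)+ 1/5 not · (2,2)# 2/5 not · (2,3)# 4/5 satisfied · (2,4)# 3/4 satisfied
Row 3: (3,0)# 1/3 not · (3,2)# 2/6 not · (3,3)+ 1/7 not · (3,4)# 4/5 satisfied · (3,5)# 3/3 satisfied
Row 4: (4,1)+ 1/5 not · (4,2)+ 3/5 satisfied · (4,4)# 2/6 not
Row 5: (5,0)# 0/1 not · (5,2)# 0/3 not · (5,3)+ 2/4 satisfied · (5,4)+ 2/3 satisfied · (5,5)+ 1/2 satisfied
Unsatisfied: (2,0), (2,1), (2,2), (3,0), (3,2), (3,3), (4,1), (4,4), (5,0), (5,2) — 10 in total.

10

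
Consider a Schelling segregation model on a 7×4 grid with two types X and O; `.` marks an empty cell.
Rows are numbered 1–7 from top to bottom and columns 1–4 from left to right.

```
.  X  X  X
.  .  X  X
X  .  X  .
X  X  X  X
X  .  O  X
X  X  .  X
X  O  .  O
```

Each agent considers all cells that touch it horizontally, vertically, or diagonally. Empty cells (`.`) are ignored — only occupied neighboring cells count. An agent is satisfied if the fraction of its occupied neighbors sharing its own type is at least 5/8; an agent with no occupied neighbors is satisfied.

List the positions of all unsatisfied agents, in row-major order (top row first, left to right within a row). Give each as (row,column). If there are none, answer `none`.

(1,2)X 2/2 ok
(1,3)X 4/4 ok
(1,4)X 3/3 ok
(2,3)X 5/5 ok
(2,4)X 4/4 ok
(3,1)X 2/2 ok
(3,3)X 5/5 ok
(4,1)X 3/3 ok
(4,2)X 5/6 ok
(4,3)X 4/5 ok
(4,4)X 3/4 ok
(5,1)X 4/4 ok
(5,3)O 0/6 unhappy
(5,4)X 3/4 ok
(6,1)X 3/4 ok
(6,2)X 3/5 unhappy
(6,4)X 1/3 unhappy
(7,1)X 2/3 ok
(7,2)O 0/3 unhappy
(7,4)O 0/1 unhappy

(5,3), (6,2), (6,4), (7,2), (7,4)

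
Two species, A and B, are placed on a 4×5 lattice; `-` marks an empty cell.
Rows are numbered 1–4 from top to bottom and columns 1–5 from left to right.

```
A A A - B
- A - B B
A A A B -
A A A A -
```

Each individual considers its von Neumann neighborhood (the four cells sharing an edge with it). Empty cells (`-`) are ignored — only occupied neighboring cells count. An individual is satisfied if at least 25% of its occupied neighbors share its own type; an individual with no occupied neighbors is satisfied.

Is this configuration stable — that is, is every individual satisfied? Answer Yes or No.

(1,1)A 1/1 ok
(1,2)A 3/3 ok
(1,3)A 1/1 ok
(1,5)B 1/1 ok
(2,2)A 2/2 ok
(2,4)B 2/2 ok
(2,5)B 2/2 ok
(3,1)A 2/2 ok
(3,2)A 4/4 ok
(3,3)A 2/3 ok
(3,4)B 1/3 ok
(4,1)A 2/2 ok
(4,2)A 3/3 ok
(4,3)A 3/3 ok
(4,4)A 1/2 ok
All meet the threshold, so the configuration is stable.

Yes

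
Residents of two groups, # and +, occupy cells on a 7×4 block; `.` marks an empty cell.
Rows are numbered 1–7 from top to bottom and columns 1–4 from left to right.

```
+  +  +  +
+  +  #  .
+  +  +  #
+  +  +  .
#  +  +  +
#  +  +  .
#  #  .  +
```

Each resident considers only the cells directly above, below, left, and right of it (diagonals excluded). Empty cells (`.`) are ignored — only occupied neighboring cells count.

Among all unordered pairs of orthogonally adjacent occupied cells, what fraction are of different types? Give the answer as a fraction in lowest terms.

8/33

Scan each occupied cell's neighbors to the right and below so each pair is counted once.
Row 1: +(1,1)–+(1,2)= +(1,1)–+(2,1)= +(1,2)–+(1,3)= +(1,2)–+(2,2)= +(1,3)–+(1,4)= +(1,3)–#(2,3)≠  → 1/6 unlike.
Row 2: +(2,1)–+(2,2)= +(2,1)–+(3,1)= +(2,2)–#(2,3)≠ +(2,2)–+(3,2)= #(2,3)–+(3,3)≠  → 2/5 unlike.
Row 3: +(3,1)–+(3,2)= +(3,1)–+(4,1)= +(3,2)–+(3,3)= +(3,2)–+(4,2)= +(3,3)–#(3,4)≠ +(3,3)–+(4,3)=  → 1/6 unlike.
Row 4: +(4,1)–+(4,2)= +(4,1)–#(5,1)≠ +(4,2)–+(4,3)= +(4,2)–+(5,2)= +(4,3)–+(5,3)=  → 1/5 unlike.
Row 5: #(5,1)–+(5,2)≠ #(5,1)–#(6,1)= +(5,2)–+(5,3)= +(5,2)–+(6,2)= +(5,3)–+(5,4)= +(5,3)–+(6,3)=  → 1/6 unlike.
Row 6: #(6,1)–+(6,2)≠ #(6,1)–#(7,1)= +(6,2)–+(6,3)= +(6,2)–#(7,2)≠  → 2/4 unlike.
Row 7: #(7,1)–#(7,2)=  → 0/1 unlike.
Total adjacent occupied pairs: 33; unlike-type pairs: 8.
8/33 is already in lowest terms.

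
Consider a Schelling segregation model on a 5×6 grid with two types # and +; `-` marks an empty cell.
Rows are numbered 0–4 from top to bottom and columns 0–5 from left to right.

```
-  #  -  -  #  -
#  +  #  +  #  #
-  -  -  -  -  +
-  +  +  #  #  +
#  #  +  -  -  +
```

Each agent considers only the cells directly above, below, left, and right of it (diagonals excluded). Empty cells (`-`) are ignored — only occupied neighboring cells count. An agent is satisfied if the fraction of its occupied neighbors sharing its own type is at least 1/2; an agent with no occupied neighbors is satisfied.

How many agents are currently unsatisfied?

6

(0,1)# 0/1 unhappy
(0,4)# 1/1 ok
(1,0)# 0/1 unhappy
(1,1)+ 0/3 unhappy
(1,2)# 0/2 unhappy
(1,3)+ 0/2 unhappy
(1,4)# 2/3 ok
(1,5)# 1/2 ok
(2,5)+ 1/2 ok
(3,1)+ 1/2 ok
(3,2)+ 2/3 ok
(3,3)# 1/2 ok
(3,4)# 1/2 ok
(3,5)+ 2/3 ok
(4,0)# 1/1 ok
(4,1)# 1/3 unhappy
(4,2)+ 1/2 ok
(4,5)+ 1/1 ok
Unsatisfied: (0,1), (1,0), (1,1), (1,2), (1,3), (4,1) — 6 in total.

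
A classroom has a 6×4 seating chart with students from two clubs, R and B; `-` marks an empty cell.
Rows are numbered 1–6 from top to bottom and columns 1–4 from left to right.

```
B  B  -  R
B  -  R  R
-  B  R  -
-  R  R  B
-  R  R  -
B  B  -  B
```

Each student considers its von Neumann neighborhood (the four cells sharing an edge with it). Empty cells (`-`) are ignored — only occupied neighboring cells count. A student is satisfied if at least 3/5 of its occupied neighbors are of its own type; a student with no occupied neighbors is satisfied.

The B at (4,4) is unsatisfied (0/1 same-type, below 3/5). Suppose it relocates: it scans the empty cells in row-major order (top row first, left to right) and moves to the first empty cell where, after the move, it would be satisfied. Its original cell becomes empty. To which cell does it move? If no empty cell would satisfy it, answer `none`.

(2,2)

Vacating (4,4). Empty cells in order:
  (1,3): 1/3 same-type → still unsatisfied.
  (2,2): 3/4 same-type → satisfied — stop here.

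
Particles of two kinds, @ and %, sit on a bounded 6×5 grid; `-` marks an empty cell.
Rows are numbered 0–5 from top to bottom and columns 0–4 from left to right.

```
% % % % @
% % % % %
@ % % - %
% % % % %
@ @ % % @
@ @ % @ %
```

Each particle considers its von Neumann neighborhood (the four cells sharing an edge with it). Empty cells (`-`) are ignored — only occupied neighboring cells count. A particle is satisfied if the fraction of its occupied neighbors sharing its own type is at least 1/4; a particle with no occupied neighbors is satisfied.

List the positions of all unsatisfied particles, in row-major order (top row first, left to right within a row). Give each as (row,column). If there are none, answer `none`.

(0,0)% 2/2 ok
(0,1)% 3/3 ok
(0,2)% 3/3 ok
(0,3)% 2/3 ok
(0,4)@ 0/2 unhappy
(1,0)% 2/3 ok
(1,1)% 4/4 ok
(1,2)% 4/4 ok
(1,3)% 3/3 ok
(1,4)% 2/3 ok
(2,0)@ 0/3 unhappy
(2,1)% 3/4 ok
(2,2)% 3/3 ok
(2,4)% 2/2 ok
(3,0)% 1/3 ok
(3,1)% 3/4 ok
(3,2)% 4/4 ok
(3,3)% 3/3 ok
(3,4)% 2/3 ok
(4,0)@ 2/3 ok
(4,1)@ 2/4 ok
(4,2)% 3/4 ok
(4,3)% 2/4 ok
(4,4)@ 0/3 unhappy
(5,0)@ 2/2 ok
(5,1)@ 2/3 ok
(5,2)% 1/3 ok
(5,3)@ 0/3 unhappy
(5,4)% 0/2 unhappy

(0,4), (2,0), (4,4), (5,3), (5,4)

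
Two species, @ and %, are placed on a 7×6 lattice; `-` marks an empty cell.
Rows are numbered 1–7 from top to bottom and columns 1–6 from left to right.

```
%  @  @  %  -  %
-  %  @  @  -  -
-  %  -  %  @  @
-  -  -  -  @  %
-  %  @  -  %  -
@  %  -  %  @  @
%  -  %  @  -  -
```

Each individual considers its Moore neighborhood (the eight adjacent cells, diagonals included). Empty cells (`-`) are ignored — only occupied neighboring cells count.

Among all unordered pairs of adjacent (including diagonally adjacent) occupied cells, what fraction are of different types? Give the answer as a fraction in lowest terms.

Scan each occupied cell's neighbors to the right and below (and the two forward diagonals) so each pair is counted once.
Row 1: %(1,1)–@(1,2)≠ %(1,1)–%(2,2)= @(1,2)–@(1,3)= @(1,2)–%(2,2)≠ @(1,2)–@(2,3)= @(1,3)–%(1,4)≠ @(1,3)–@(2,3)= @(1,3)–@(2,4)= @(1,3)–%(2,2)≠ %(1,4)–@(2,4)≠ %(1,4)–@(2,3)≠  → 6/11 unlike.
Row 2: %(2,2)–@(2,3)≠ %(2,2)–%(3,2)= @(2,3)–@(2,4)= @(2,3)–%(3,4)≠ @(2,3)–%(3,2)≠ @(2,4)–%(3,4)≠ @(2,4)–@(3,5)=  → 4/7 unlike.
Row 3: %(3,4)–@(3,5)≠ %(3,4)–@(4,5)≠ @(3,5)–@(3,6)= @(3,5)–@(4,5)= @(3,5)–%(4,6)≠ @(3,6)–%(4,6)≠ @(3,6)–@(4,5)=  → 4/7 unlike.
Row 4: @(4,5)–%(4,6)≠ @(4,5)–%(5,5)≠ %(4,6)–%(5,5)=  → 2/3 unlike.
Row 5: %(5,2)–@(5,3)≠ %(5,2)–%(6,2)= %(5,2)–@(6,1)≠ @(5,3)–%(6,4)≠ @(5,3)–%(6,2)≠ %(5,5)–@(6,5)≠ %(5,5)–@(6,6)≠ %(5,5)–%(6,4)=  → 6/8 unlike.
Row 6: @(6,1)–%(6,2)≠ @(6,1)–%(7,1)≠ %(6,2)–%(7,3)= %(6,2)–%(7,1)= %(6,4)–@(6,5)≠ %(6,4)–@(7,4)≠ %(6,4)–%(7,3)= @(6,5)–@(6,6)= @(6,5)–@(7,4)=  → 4/9 unlike.
Row 7: %(7,3)–@(7,4)≠  → 1/1 unlike.
Total adjacent occupied pairs: 46; unlike-type pairs: 27.
27/46 is already in lowest terms.

27/46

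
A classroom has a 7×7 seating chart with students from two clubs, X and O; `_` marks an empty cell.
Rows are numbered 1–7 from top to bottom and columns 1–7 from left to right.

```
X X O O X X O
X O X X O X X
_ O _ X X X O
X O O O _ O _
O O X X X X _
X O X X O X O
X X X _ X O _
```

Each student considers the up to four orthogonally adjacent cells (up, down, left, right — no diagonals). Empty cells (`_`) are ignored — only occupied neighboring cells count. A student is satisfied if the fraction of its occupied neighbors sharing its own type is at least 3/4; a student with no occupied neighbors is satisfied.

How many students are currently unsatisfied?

Row 1: (1,1)X 2/2 satisfied · (1,2)X 1/3 not · (1,3)O 1/3 not · (1,4)O 1/3 not · (1,5)X 1/3 not · (1,6)X 2/3 not · (1,7)O 0/2 not
Row 2: (2,1)X 1/2 not · (2,2)O 1/4 not · (2,3)X 1/3 not · (2,4)X 2/4 not · (2,5)O 0/4 not · (2,6)X 3/4 satisfied · (2,7)X 1/3 not
Row 3: (3,2)O 2/2 satisfied · (3,4)X 2/3 not · (3,5)X 2/3 not · (3,6)X 2/4 not · (3,7)O 0/2 not
Row 4: (4,1)X 0/2 not · (4,2)O 3/4 satisfied · (4,3)O 2/3 not · (4,4)O 1/3 not · (4,6)O 0/2 not
Row 5: (5,1)O 1/3 not · (5,2)O 3/4 satisfied · (5,3)X 2/4 not · (5,4)X 3/4 satisfied · (5,5)X 2/3 not · (5,6)X 2/3 not
Row 6: (6,1)X 1/3 not · (6,2)O 1/4 not · (6,3)X 3/4 satisfied · (6,4)X 2/3 not · (6,5)O 0/4 not · (6,6)X 1/4 not · (6,7)O 0/1 not
Row 7: (7,1)X 2/2 satisfied · (7,2)X 2/3 not · (7,3)X 2/2 satisfied · (7,5)X 0/2 not · (7,6)O 0/2 not
Unsatisfied: (1,2), (1,3), (1,4), (1,5), (1,6), (1,7), (2,1), (2,2), (2,3), (2,4), (2,5), (2,7), (3,4), (3,5), (3,6), (3,7), (4,1), (4,3), (4,4), (4,6), (5,1), (5,3), (5,5), (5,6), (6,1), (6,2), (6,4), (6,5), (6,6), (6,7), (7,2), (7,5), (7,6) — 33 in total.

33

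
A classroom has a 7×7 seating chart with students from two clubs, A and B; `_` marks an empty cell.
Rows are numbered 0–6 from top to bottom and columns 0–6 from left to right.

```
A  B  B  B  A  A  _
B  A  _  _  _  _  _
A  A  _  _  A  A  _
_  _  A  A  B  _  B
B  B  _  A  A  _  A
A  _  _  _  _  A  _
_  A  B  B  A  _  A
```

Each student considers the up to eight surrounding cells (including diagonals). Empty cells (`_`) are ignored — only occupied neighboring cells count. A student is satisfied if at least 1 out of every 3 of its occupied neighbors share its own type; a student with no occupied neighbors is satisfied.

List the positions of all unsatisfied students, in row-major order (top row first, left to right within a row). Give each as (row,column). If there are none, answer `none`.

(0,0)A 1/3 ✓
(0,1)B 2/4 ✓
(0,2)B 2/3 ✓
(0,3)B 1/2 ✓
(0,4)A 1/2 ✓
(0,5)A 1/1 ✓
(1,0)B 1/5 ✗
(1,1)A 3/6 ✓
(2,0)A 2/3 ✓
(2,1)A 3/4 ✓
(2,4)A 2/3 ✓
(2,5)A 1/3 ✓
(3,2)A 3/4 ✓
(3,3)A 4/5 ✓
(3,4)B 0/5 ✗
(3,6)B 0/2 ✗
(4,0)B 1/2 ✓
(4,1)B 1/3 ✓
(4,3)A 3/4 ✓
(4,4)A 3/4 ✓
(4,6)A 1/2 ✓
(5,0)A 1/3 ✓
(5,5)A 4/4 ✓
(6,1)A 1/2 ✓
(6,2)B 1/2 ✓
(6,3)B 1/2 ✓
(6,4)A 1/2 ✓
(6,6)A 1/1 ✓

(1,0), (3,4), (3,6)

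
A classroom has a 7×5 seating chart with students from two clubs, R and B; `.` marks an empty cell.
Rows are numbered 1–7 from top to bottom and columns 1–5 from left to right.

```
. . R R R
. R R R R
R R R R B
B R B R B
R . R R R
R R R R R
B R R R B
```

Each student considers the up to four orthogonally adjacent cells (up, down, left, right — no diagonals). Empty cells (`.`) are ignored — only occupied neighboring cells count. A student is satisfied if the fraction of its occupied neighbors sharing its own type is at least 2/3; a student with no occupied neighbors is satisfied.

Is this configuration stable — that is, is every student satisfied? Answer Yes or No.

(1,3)R 2/2 ✓
(1,4)R 3/3 ✓
(1,5)R 2/2 ✓
(2,2)R 2/2 ✓
(2,3)R 4/4 ✓
(2,4)R 4/4 ✓
(2,5)R 2/3 ✓
(3,1)R 1/2 ✗
(3,2)R 4/4 ✓
(3,3)R 3/4 ✓
(3,4)R 3/4 ✓
(3,5)B 1/3 ✗
(4,1)B 0/3 ✗
(4,2)R 1/3 ✗
(4,3)B 0/4 ✗
(4,4)R 2/4 ✗
(4,5)B 1/3 ✗
(5,1)R 1/2 ✗
(5,3)R 2/3 ✓
(5,4)R 4/4 ✓
(5,5)R 2/3 ✓
(6,1)R 2/3 ✓
(6,2)R 3/3 ✓
(6,3)R 4/4 ✓
(6,4)R 4/4 ✓
(6,5)R 2/3 ✓
(7,1)B 0/2 ✗
(7,2)R 2/3 ✓
(7,3)R 3/3 ✓
(7,4)R 2/3 ✓
(7,5)B 0/2 ✗
For instance (3,1) has only 1/2 same-type neighbors, below 2/3.

No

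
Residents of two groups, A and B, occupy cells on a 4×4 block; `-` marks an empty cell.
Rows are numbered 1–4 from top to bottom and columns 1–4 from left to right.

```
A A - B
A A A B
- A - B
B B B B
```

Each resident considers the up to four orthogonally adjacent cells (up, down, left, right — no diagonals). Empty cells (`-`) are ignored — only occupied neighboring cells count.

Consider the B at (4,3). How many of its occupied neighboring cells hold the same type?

Occupied neighbors of (4,3): (4,2)=B, (4,4)=B.
Same type (B): 2 of 2.

2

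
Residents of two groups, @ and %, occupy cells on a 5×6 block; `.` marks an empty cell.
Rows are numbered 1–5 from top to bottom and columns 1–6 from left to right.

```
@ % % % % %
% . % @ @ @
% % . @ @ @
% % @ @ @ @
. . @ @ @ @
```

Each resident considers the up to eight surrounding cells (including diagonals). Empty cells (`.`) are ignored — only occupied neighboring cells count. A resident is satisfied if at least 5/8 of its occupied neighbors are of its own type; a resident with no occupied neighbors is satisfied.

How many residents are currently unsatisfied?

7

Row 1: (1,1)@ 0/2 not · (1,2)% 3/4 satisfied · (1,3)% 3/4 satisfied · (1,4)% 3/5 not · (1,5)% 2/5 not · (1,6)% 1/3 not
Row 2: (2,1)% 3/4 satisfied · (2,3)% 4/6 satisfied · (2,4)@ 3/7 not · (2,5)@ 5/8 satisfied · (2,6)@ 3/5 not
Row 3: (3,1)% 4/4 satisfied · (3,2)% 5/6 satisfied · (3,4)@ 6/7 satisfied · (3,5)@ 8/8 satisfied · (3,6)@ 5/5 satisfied
Row 4: (4,1)% 3/3 satisfied · (4,2)% 3/5 not · (4,3)@ 4/6 satisfied · (4,4)@ 7/7 satisfied · (4,5)@ 8/8 satisfied · (4,6)@ 5/5 satisfied
Row 5: (5,3)@ 3/4 satisfied · (5,4)@ 5/5 satisfied · (5,5)@ 5/5 satisfied · (5,6)@ 3/3 satisfied
Unsatisfied: (1,1), (1,4), (1,5), (1,6), (2,4), (2,6), (4,2) — 7 in total.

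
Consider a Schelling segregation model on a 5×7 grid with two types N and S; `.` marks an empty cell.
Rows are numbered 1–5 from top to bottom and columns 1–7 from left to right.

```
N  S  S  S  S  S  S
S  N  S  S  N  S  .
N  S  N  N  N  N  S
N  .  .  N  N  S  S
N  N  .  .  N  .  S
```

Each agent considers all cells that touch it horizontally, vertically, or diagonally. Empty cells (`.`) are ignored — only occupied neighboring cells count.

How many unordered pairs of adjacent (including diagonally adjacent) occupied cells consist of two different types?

Scan each occupied cell's neighbors to the right and below (and the two forward diagonals) so each pair is counted once.
From row 1: 7 unlike of 23 pairs (running 7/23).
From row 2: 13 unlike of 22 pairs (running 20/45).
From row 3: 7 unlike of 19 pairs (running 27/64).
From row 4: 2 unlike of 10 pairs (running 29/74).
From row 5: 0 unlike of 1 pairs (running 29/75).
Total adjacent occupied pairs: 75; unlike-type pairs: 29.

29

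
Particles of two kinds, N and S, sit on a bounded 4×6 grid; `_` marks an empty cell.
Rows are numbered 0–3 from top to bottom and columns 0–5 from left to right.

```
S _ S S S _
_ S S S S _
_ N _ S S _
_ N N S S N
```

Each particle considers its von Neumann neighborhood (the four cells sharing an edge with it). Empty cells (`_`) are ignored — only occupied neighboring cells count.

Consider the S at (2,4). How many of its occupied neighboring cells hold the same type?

Occupied neighbors of (2,4): (1,4)=S, (3,4)=S, (2,3)=S.
Same type (S): 3 of 3.

3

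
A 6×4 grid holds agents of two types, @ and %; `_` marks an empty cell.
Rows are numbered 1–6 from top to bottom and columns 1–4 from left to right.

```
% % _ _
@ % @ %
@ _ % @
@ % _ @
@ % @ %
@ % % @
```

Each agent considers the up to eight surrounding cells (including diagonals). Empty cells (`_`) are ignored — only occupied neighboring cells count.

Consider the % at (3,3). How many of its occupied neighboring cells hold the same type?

Occupied neighbors of (3,3): (2,2)=%, (2,3)=@, (2,4)=%, (3,4)=@, (4,2)=%, (4,4)=@.
Same type (%): 3 of 6.

3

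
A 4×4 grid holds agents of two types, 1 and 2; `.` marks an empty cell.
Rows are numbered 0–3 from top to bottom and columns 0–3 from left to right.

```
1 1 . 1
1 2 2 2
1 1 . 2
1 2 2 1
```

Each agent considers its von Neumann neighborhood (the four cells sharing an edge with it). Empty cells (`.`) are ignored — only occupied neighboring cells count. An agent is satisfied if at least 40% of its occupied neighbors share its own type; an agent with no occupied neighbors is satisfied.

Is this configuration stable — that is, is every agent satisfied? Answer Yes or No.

No

Row 0: (0,0)1 2/2 satisfied · (0,1)1 1/2 satisfied · (0,3)1 0/1 not
Row 1: (1,0)1 2/3 satisfied · (1,1)2 1/4 not · (1,2)2 2/2 satisfied · (1,3)2 2/3 satisfied
Row 2: (2,0)1 3/3 satisfied · (2,1)1 1/3 not · (2,3)2 1/2 satisfied
Row 3: (3,0)1 1/2 satisfied · (3,1)2 1/3 not · (3,2)2 1/2 satisfied · (3,3)1 0/2 not
For instance (0,3) has only 0/1 same-type neighbors, below 2/5.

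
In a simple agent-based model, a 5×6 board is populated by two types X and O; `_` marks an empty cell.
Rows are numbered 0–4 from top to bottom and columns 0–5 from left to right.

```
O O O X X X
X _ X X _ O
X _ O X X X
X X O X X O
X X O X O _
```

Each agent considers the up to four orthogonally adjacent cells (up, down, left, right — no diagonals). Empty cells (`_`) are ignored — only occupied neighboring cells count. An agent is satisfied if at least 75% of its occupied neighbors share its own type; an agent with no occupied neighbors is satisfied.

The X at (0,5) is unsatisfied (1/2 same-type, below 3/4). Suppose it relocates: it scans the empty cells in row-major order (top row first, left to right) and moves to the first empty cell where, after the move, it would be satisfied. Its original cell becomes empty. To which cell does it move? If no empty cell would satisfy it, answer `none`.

(1,4)

Vacating (0,5). Empty cells in order:
  (1,1): 2/3 same-type → still unsatisfied.
  (1,4): 3/4 same-type → satisfied — stop here.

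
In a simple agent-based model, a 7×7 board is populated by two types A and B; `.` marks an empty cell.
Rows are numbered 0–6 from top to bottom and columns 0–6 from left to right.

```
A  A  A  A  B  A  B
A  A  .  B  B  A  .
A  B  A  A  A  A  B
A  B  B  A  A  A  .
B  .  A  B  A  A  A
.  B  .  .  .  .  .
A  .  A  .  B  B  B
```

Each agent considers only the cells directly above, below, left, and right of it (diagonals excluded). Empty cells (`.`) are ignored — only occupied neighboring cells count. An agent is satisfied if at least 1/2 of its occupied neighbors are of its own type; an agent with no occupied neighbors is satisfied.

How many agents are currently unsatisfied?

13

(0,0)A 2/2 satisfied
(0,1)A 3/3 satisfied
(0,2)A 2/2 satisfied
(0,3)A 1/3 not
(0,4)B 1/3 not
(0,5)A 1/3 not
(0,6)B 0/1 not
(1,0)A 3/3 satisfied
(1,1)A 2/3 satisfied
(1,3)B 1/3 not
(1,4)B 2/4 satisfied
(1,5)A 2/3 satisfied
(2,0)A 2/3 satisfied
(2,1)B 1/4 not
(2,2)A 1/3 not
(2,3)A 3/4 satisfied
(2,4)A 3/4 satisfied
(2,5)A 3/4 satisfied
(2,6)B 0/1 not
(3,0)A 1/3 not
(3,1)B 2/3 satisfied
(3,2)B 1/4 not
(3,3)A 2/4 satisfied
(3,4)A 4/4 satisfied
(3,5)A 3/3 satisfied
(4,0)B 0/1 not
(4,2)A 0/2 not
(4,3)B 0/3 not
(4,4)A 2/3 satisfied
(4,5)A 3/3 satisfied
(4,6)A 1/1 satisfied
(5,1)B 0/0 satisfied
(6,0)A 0/0 satisfied
(6,2)A 0/0 satisfied
(6,4)B 1/1 satisfied
(6,5)B 2/2 satisfied
(6,6)B 1/1 satisfied
Unsatisfied: (0,3), (0,4), (0,5), (0,6), (1,3), (2,1), (2,2), (2,6), (3,0), (3,2), (4,0), (4,2), (4,3) — 13 in total.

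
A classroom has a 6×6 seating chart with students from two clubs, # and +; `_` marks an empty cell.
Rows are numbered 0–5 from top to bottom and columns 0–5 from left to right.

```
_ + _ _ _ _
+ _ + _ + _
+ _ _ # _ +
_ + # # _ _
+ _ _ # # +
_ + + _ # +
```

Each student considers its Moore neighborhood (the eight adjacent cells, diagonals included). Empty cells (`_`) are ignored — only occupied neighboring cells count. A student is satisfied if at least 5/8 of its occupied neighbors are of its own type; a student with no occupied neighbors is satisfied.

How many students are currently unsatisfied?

8

(0,1)+ 2/2 satisfied
(1,0)+ 2/2 satisfied
(1,2)+ 1/2 not
(1,4)+ 1/2 not
(2,0)+ 2/2 satisfied
(2,3)# 2/4 not
(2,5)+ 1/1 satisfied
(3,1)+ 2/3 satisfied
(3,2)# 3/4 satisfied
(3,3)# 4/4 satisfied
(4,0)+ 2/2 satisfied
(4,3)# 4/5 satisfied
(4,4)# 3/5 not
(4,5)+ 1/3 not
(5,1)+ 2/2 satisfied
(5,2)+ 1/2 not
(5,4)# 2/4 not
(5,5)+ 1/3 not
Unsatisfied: (1,2), (1,4), (2,3), (4,4), (4,5), (5,2), (5,4), (5,5) — 8 in total.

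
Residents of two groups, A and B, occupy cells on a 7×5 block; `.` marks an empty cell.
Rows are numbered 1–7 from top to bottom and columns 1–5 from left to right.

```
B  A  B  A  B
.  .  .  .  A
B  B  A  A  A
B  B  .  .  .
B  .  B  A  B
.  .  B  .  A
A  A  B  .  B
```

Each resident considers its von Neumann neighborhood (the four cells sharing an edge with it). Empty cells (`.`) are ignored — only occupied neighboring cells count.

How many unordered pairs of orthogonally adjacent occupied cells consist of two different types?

Scan each occupied cell's neighbors to the right and below so each pair is counted once.
Row 1: B(1,1)–A(1,2)≠ A(1,2)–B(1,3)≠ B(1,3)–A(1,4)≠ A(1,4)–B(1,5)≠ B(1,5)–A(2,5)≠  → 5/5 unlike.
Row 2: A(2,5)–A(3,5)=  → 0/1 unlike.
Row 3: B(3,1)–B(3,2)= B(3,1)–B(4,1)= B(3,2)–A(3,3)≠ B(3,2)–B(4,2)= A(3,3)–A(3,4)= A(3,4)–A(3,5)=  → 1/6 unlike.
Row 4: B(4,1)–B(4,2)= B(4,1)–B(5,1)=  → 0/2 unlike.
Row 5: B(5,3)–A(5,4)≠ B(5,3)–B(6,3)= A(5,4)–B(5,5)≠ B(5,5)–A(6,5)≠  → 3/4 unlike.
Row 6: B(6,3)–B(7,3)= A(6,5)–B(7,5)≠  → 1/2 unlike.
Row 7: A(7,1)–A(7,2)= A(7,2)–B(7,3)≠  → 1/2 unlike.
Total adjacent occupied pairs: 22; unlike-type pairs: 11.

11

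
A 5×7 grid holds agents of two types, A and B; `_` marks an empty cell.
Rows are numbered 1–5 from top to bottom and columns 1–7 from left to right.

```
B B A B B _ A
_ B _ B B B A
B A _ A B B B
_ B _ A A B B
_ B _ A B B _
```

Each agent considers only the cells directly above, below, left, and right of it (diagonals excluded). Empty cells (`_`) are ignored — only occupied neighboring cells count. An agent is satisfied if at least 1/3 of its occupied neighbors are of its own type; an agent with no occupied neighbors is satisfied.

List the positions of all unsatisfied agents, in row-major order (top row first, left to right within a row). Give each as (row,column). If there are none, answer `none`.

Row 1: (1,1)B 1/1 satisfied · (1,2)B 2/3 satisfied · (1,3)A 0/2 not · (1,4)B 2/3 satisfied · (1,5)B 2/2 satisfied · (1,7)A 1/1 satisfied
Row 2: (2,2)B 1/2 satisfied · (2,4)B 2/3 satisfied · (2,5)B 4/4 satisfied · (2,6)B 2/3 satisfied · (2,7)A 1/3 satisfied
Row 3: (3,1)B 0/1 not · (3,2)A 0/3 not · (3,4)A 1/3 satisfied · (3,5)B 2/4 satisfied · (3,6)B 4/4 satisfied · (3,7)B 2/3 satisfied
Row 4: (4,2)B 1/2 satisfied · (4,4)A 3/3 satisfied · (4,5)A 1/4 not · (4,6)B 3/4 satisfied · (4,7)B 2/2 satisfied
Row 5: (5,2)B 1/1 satisfied · (5,4)A 1/2 satisfied · (5,5)B 1/3 satisfied · (5,6)B 2/2 satisfied

(1,3), (3,1), (3,2), (4,5)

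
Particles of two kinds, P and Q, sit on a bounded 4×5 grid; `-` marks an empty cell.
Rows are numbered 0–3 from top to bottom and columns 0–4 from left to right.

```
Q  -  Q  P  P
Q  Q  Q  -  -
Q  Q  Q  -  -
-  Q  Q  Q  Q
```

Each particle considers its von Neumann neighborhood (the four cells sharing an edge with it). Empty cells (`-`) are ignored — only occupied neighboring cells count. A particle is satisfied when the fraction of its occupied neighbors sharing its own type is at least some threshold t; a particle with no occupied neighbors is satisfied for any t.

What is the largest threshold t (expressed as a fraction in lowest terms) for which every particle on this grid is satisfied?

1/2

Row 0: (0,0)Q 1/1 · (0,2)Q 1/2 · (0,3)P 1/2 · (0,4)P 1/1
Row 1: (1,0)Q 3/3 · (1,1)Q 3/3 · (1,2)Q 3/3
Row 2: (2,0)Q 2/2 · (2,1)Q 4/4 · (2,2)Q 3/3
Row 3: (3,1)Q 2/2 · (3,2)Q 3/3 · (3,3)Q 2/2 · (3,4)Q 1/1
The smallest same-type fraction is 1/2 at (0,2), which reduces to 1/2. Any threshold above that leaves this particle unsatisfied.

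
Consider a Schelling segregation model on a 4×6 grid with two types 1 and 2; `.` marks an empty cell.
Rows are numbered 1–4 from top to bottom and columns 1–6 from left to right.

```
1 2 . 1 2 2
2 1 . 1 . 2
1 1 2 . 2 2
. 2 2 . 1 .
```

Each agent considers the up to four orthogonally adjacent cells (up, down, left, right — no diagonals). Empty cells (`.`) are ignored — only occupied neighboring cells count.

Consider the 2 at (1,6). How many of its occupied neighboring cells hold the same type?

Occupied neighbors of (1,6): (2,6)=2, (1,5)=2.
Same type (2): 2 of 2.

2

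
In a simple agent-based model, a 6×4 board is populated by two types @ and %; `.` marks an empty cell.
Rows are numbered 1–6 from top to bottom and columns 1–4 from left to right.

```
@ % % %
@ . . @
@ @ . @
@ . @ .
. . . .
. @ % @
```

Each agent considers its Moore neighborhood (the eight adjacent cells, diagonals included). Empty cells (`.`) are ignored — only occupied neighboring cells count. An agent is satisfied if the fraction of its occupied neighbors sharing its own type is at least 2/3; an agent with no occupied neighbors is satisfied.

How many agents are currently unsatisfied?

(1,1)@ 1/2 ✗
(1,2)% 1/3 ✗
(1,3)% 2/3 ✓
(1,4)% 1/2 ✗
(2,1)@ 3/4 ✓
(2,4)@ 1/3 ✗
(3,1)@ 3/3 ✓
(3,2)@ 4/4 ✓
(3,4)@ 2/2 ✓
(4,1)@ 2/2 ✓
(4,3)@ 2/2 ✓
(6,2)@ 0/1 ✗
(6,3)% 0/2 ✗
(6,4)@ 0/1 ✗
Unsatisfied: (1,1), (1,2), (1,4), (2,4), (6,2), (6,3), (6,4) — 7 in total.

7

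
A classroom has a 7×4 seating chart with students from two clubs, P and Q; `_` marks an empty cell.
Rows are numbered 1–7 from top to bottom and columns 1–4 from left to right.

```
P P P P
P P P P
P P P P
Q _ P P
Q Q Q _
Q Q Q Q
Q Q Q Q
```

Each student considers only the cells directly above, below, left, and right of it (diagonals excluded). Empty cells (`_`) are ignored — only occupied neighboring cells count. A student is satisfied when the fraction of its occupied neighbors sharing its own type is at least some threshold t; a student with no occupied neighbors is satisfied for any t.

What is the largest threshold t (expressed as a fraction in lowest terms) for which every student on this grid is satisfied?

1/2

Row 1: (1,1)P 2/2 · (1,2)P 3/3 · (1,3)P 3/3 · (1,4)P 2/2
Row 2: (2,1)P 3/3 · (2,2)P 4/4 · (2,3)P 4/4 · (2,4)P 3/3
Row 3: (3,1)P 2/3 · (3,2)P 3/3 · (3,3)P 4/4 · (3,4)P 3/3
Row 4: (4,1)Q 1/2 · (4,3)P 2/3 · (4,4)P 2/2
Row 5: (5,1)Q 3/3 · (5,2)Q 3/3 · (5,3)Q 2/3
Row 6: (6,1)Q 3/3 · (6,2)Q 4/4 · (6,3)Q 4/4 · (6,4)Q 2/2
Row 7: (7,1)Q 2/2 · (7,2)Q 3/3 · (7,3)Q 3/3 · (7,4)Q 2/2
The smallest same-type fraction is 1/2 at (4,1), which reduces to 1/2. Any threshold above that leaves this student unsatisfied.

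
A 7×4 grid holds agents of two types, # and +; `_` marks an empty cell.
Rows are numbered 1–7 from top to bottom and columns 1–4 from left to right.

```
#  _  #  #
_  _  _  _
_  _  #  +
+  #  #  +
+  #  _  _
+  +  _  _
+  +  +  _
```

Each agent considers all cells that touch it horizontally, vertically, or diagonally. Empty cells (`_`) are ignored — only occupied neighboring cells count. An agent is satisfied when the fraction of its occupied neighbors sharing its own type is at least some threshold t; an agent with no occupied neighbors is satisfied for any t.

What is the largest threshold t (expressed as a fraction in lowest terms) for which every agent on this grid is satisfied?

1/3

(1,1)# — no occupied neighbors
(1,3)# 1/1
(1,4)# 1/1
(3,3)# 2/4
(3,4)+ 1/3
(4,1)+ 1/3
(4,2)# 3/5
(4,3)# 3/5
(4,4)+ 1/3
(5,1)+ 3/5
(5,2)# 2/6
(6,1)+ 4/5
(6,2)+ 5/6
(7,1)+ 3/3
(7,2)+ 4/4
(7,3)+ 2/2
The smallest same-type fraction is 1/3 at (3,4), which reduces to 1/3. Any threshold above that leaves this agent unsatisfied.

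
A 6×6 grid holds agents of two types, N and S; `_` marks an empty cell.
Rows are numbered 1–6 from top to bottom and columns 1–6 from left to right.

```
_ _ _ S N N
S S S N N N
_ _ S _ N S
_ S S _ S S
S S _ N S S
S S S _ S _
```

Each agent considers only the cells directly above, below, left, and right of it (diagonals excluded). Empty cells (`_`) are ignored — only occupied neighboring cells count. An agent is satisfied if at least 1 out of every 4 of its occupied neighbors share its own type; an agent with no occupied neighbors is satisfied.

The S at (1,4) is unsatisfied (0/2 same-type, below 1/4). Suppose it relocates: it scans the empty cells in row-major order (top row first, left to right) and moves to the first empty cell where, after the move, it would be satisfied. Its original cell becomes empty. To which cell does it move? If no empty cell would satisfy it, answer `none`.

(1,1)

Vacating (1,4). Empty cells in order:
  (1,1): 1/1 same-type → satisfied — stop here.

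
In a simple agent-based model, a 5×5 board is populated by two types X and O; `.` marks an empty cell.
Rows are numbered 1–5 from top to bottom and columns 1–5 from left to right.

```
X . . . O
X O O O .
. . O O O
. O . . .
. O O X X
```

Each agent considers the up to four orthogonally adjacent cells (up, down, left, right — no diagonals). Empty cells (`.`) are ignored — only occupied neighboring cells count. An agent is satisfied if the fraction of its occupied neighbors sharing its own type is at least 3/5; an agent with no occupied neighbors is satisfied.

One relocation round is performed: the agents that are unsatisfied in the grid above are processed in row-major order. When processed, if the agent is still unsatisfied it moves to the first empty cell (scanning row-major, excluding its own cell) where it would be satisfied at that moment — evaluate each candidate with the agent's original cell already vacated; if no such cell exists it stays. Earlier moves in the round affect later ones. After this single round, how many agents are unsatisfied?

Initially unsatisfied (in order): (2,1), (2,2), (5,3), (5,4).
  (2,1) → (3,1).
  (2,2): now satisfied by earlier moves; stays.
  (5,3) → (1,3).
  (5,4): now satisfied by earlier moves; stays.
Resulting grid:
X . O . O
. O O O .
X . O O O
. O . . .
. O . X X
All satisfied now.

0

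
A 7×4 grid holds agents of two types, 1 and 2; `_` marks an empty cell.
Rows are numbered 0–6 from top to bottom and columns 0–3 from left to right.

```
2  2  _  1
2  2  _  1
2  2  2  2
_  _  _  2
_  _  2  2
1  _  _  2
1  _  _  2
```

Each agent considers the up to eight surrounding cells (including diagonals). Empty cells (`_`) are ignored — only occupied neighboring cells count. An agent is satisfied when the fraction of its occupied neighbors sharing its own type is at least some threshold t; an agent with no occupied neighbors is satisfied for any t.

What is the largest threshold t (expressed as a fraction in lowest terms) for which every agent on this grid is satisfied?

1/3

(0,0)2 3/3
(0,1)2 3/3
(0,3)1 1/1
(1,0)2 5/5
(1,1)2 6/6
(1,3)1 1/3
(2,0)2 3/3
(2,1)2 4/4
(2,2)2 4/5
(2,3)2 2/3
(3,3)2 4/4
(4,2)2 3/3
(4,3)2 3/3
(5,0)1 1/1
(5,3)2 3/3
(6,0)1 1/1
(6,3)2 1/1
The smallest same-type fraction is 1/3 at (1,3), which reduces to 1/3. Any threshold above that leaves this agent unsatisfied.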